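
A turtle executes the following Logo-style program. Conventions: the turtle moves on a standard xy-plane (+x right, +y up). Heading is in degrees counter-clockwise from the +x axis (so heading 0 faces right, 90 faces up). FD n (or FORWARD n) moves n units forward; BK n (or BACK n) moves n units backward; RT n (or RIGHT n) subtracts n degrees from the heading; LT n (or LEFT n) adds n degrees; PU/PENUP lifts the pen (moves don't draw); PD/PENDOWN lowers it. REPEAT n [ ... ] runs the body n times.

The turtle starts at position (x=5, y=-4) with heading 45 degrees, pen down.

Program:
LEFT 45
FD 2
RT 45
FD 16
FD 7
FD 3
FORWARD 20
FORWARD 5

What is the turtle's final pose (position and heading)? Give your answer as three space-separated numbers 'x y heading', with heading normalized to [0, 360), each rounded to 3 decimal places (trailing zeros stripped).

Answer: 41.062 34.062 45

Derivation:
Executing turtle program step by step:
Start: pos=(5,-4), heading=45, pen down
LT 45: heading 45 -> 90
FD 2: (5,-4) -> (5,-2) [heading=90, draw]
RT 45: heading 90 -> 45
FD 16: (5,-2) -> (16.314,9.314) [heading=45, draw]
FD 7: (16.314,9.314) -> (21.263,14.263) [heading=45, draw]
FD 3: (21.263,14.263) -> (23.385,16.385) [heading=45, draw]
FD 20: (23.385,16.385) -> (37.527,30.527) [heading=45, draw]
FD 5: (37.527,30.527) -> (41.062,34.062) [heading=45, draw]
Final: pos=(41.062,34.062), heading=45, 6 segment(s) drawn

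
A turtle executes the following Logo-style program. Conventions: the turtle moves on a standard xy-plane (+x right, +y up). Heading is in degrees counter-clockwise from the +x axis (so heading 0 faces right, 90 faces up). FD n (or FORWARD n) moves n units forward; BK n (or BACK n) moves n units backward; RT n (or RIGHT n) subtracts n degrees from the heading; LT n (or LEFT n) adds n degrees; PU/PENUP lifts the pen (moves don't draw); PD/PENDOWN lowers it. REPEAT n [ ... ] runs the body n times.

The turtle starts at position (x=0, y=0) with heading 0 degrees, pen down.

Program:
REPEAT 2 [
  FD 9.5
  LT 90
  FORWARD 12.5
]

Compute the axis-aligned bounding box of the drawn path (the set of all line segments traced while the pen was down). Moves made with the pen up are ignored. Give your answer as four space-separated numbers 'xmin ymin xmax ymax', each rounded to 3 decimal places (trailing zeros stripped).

Executing turtle program step by step:
Start: pos=(0,0), heading=0, pen down
REPEAT 2 [
  -- iteration 1/2 --
  FD 9.5: (0,0) -> (9.5,0) [heading=0, draw]
  LT 90: heading 0 -> 90
  FD 12.5: (9.5,0) -> (9.5,12.5) [heading=90, draw]
  -- iteration 2/2 --
  FD 9.5: (9.5,12.5) -> (9.5,22) [heading=90, draw]
  LT 90: heading 90 -> 180
  FD 12.5: (9.5,22) -> (-3,22) [heading=180, draw]
]
Final: pos=(-3,22), heading=180, 4 segment(s) drawn

Segment endpoints: x in {-3, 0, 9.5}, y in {0, 12.5, 22}
xmin=-3, ymin=0, xmax=9.5, ymax=22

Answer: -3 0 9.5 22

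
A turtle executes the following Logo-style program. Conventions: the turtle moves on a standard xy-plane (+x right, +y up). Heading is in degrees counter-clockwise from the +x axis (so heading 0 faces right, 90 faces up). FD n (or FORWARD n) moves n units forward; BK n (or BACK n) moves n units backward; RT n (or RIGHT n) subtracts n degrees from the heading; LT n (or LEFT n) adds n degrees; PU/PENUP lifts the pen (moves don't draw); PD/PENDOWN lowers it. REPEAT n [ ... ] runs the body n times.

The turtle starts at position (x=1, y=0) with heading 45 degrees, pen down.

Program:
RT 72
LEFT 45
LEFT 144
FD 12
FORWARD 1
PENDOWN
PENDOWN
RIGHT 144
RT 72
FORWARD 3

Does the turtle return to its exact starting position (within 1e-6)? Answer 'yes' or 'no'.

Executing turtle program step by step:
Start: pos=(1,0), heading=45, pen down
RT 72: heading 45 -> 333
LT 45: heading 333 -> 18
LT 144: heading 18 -> 162
FD 12: (1,0) -> (-10.413,3.708) [heading=162, draw]
FD 1: (-10.413,3.708) -> (-11.364,4.017) [heading=162, draw]
PD: pen down
PD: pen down
RT 144: heading 162 -> 18
RT 72: heading 18 -> 306
FD 3: (-11.364,4.017) -> (-9.6,1.59) [heading=306, draw]
Final: pos=(-9.6,1.59), heading=306, 3 segment(s) drawn

Start position: (1, 0)
Final position: (-9.6, 1.59)
Distance = 10.719; >= 1e-6 -> NOT closed

Answer: no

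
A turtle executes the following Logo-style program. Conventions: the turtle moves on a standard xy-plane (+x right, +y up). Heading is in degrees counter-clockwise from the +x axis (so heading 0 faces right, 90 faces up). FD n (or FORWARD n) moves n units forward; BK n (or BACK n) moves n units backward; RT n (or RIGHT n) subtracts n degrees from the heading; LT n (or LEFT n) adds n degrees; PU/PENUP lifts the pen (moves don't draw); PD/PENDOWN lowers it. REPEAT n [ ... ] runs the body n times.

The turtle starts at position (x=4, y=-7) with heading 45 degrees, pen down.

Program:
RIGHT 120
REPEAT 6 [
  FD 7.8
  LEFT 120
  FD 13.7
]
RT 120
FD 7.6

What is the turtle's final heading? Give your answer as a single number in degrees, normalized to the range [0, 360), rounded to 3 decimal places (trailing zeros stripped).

Answer: 165

Derivation:
Executing turtle program step by step:
Start: pos=(4,-7), heading=45, pen down
RT 120: heading 45 -> 285
REPEAT 6 [
  -- iteration 1/6 --
  FD 7.8: (4,-7) -> (6.019,-14.534) [heading=285, draw]
  LT 120: heading 285 -> 45
  FD 13.7: (6.019,-14.534) -> (15.706,-4.847) [heading=45, draw]
  -- iteration 2/6 --
  FD 7.8: (15.706,-4.847) -> (21.222,0.669) [heading=45, draw]
  LT 120: heading 45 -> 165
  FD 13.7: (21.222,0.669) -> (7.988,4.214) [heading=165, draw]
  -- iteration 3/6 --
  FD 7.8: (7.988,4.214) -> (0.454,6.233) [heading=165, draw]
  LT 120: heading 165 -> 285
  FD 13.7: (0.454,6.233) -> (4,-7) [heading=285, draw]
  -- iteration 4/6 --
  FD 7.8: (4,-7) -> (6.019,-14.534) [heading=285, draw]
  LT 120: heading 285 -> 45
  FD 13.7: (6.019,-14.534) -> (15.706,-4.847) [heading=45, draw]
  -- iteration 5/6 --
  FD 7.8: (15.706,-4.847) -> (21.222,0.669) [heading=45, draw]
  LT 120: heading 45 -> 165
  FD 13.7: (21.222,0.669) -> (7.988,4.214) [heading=165, draw]
  -- iteration 6/6 --
  FD 7.8: (7.988,4.214) -> (0.454,6.233) [heading=165, draw]
  LT 120: heading 165 -> 285
  FD 13.7: (0.454,6.233) -> (4,-7) [heading=285, draw]
]
RT 120: heading 285 -> 165
FD 7.6: (4,-7) -> (-3.341,-5.033) [heading=165, draw]
Final: pos=(-3.341,-5.033), heading=165, 13 segment(s) drawn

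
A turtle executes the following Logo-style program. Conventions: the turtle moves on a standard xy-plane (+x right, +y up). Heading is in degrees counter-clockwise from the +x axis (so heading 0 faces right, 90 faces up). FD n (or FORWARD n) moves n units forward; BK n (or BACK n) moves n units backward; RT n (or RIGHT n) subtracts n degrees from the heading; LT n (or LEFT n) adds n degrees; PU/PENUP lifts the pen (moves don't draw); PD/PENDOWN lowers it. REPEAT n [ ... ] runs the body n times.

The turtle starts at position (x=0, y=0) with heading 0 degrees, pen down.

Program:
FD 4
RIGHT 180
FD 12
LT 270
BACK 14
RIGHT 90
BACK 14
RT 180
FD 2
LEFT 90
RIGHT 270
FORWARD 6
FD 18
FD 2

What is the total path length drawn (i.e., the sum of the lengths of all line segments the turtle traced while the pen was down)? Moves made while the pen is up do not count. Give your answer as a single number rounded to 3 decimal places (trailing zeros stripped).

Executing turtle program step by step:
Start: pos=(0,0), heading=0, pen down
FD 4: (0,0) -> (4,0) [heading=0, draw]
RT 180: heading 0 -> 180
FD 12: (4,0) -> (-8,0) [heading=180, draw]
LT 270: heading 180 -> 90
BK 14: (-8,0) -> (-8,-14) [heading=90, draw]
RT 90: heading 90 -> 0
BK 14: (-8,-14) -> (-22,-14) [heading=0, draw]
RT 180: heading 0 -> 180
FD 2: (-22,-14) -> (-24,-14) [heading=180, draw]
LT 90: heading 180 -> 270
RT 270: heading 270 -> 0
FD 6: (-24,-14) -> (-18,-14) [heading=0, draw]
FD 18: (-18,-14) -> (0,-14) [heading=0, draw]
FD 2: (0,-14) -> (2,-14) [heading=0, draw]
Final: pos=(2,-14), heading=0, 8 segment(s) drawn

Segment lengths:
  seg 1: (0,0) -> (4,0), length = 4
  seg 2: (4,0) -> (-8,0), length = 12
  seg 3: (-8,0) -> (-8,-14), length = 14
  seg 4: (-8,-14) -> (-22,-14), length = 14
  seg 5: (-22,-14) -> (-24,-14), length = 2
  seg 6: (-24,-14) -> (-18,-14), length = 6
  seg 7: (-18,-14) -> (0,-14), length = 18
  seg 8: (0,-14) -> (2,-14), length = 2
Total = 72

Answer: 72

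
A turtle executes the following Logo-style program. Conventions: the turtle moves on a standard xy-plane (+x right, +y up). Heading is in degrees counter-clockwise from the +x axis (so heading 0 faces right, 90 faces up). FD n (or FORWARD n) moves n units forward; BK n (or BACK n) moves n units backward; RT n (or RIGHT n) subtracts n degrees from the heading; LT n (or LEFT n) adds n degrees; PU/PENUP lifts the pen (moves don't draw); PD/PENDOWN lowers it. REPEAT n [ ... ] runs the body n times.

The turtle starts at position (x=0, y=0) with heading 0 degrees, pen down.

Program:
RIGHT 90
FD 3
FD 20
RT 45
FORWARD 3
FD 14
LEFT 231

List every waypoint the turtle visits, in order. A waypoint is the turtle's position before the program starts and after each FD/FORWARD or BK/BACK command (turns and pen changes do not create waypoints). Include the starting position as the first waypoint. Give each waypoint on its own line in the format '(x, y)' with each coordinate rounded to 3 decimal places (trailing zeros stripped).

Answer: (0, 0)
(0, -3)
(0, -23)
(-2.121, -25.121)
(-12.021, -35.021)

Derivation:
Executing turtle program step by step:
Start: pos=(0,0), heading=0, pen down
RT 90: heading 0 -> 270
FD 3: (0,0) -> (0,-3) [heading=270, draw]
FD 20: (0,-3) -> (0,-23) [heading=270, draw]
RT 45: heading 270 -> 225
FD 3: (0,-23) -> (-2.121,-25.121) [heading=225, draw]
FD 14: (-2.121,-25.121) -> (-12.021,-35.021) [heading=225, draw]
LT 231: heading 225 -> 96
Final: pos=(-12.021,-35.021), heading=96, 4 segment(s) drawn
Waypoints (5 total):
(0, 0)
(0, -3)
(0, -23)
(-2.121, -25.121)
(-12.021, -35.021)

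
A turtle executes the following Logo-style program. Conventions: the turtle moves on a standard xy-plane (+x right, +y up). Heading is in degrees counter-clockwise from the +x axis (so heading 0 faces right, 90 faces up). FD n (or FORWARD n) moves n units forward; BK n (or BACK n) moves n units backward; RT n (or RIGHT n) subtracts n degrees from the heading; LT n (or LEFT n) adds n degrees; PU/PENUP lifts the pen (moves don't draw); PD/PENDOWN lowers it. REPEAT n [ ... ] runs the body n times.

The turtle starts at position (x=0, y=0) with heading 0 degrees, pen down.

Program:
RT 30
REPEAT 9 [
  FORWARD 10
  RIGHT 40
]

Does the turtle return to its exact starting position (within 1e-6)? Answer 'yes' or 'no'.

Executing turtle program step by step:
Start: pos=(0,0), heading=0, pen down
RT 30: heading 0 -> 330
REPEAT 9 [
  -- iteration 1/9 --
  FD 10: (0,0) -> (8.66,-5) [heading=330, draw]
  RT 40: heading 330 -> 290
  -- iteration 2/9 --
  FD 10: (8.66,-5) -> (12.08,-14.397) [heading=290, draw]
  RT 40: heading 290 -> 250
  -- iteration 3/9 --
  FD 10: (12.08,-14.397) -> (8.66,-23.794) [heading=250, draw]
  RT 40: heading 250 -> 210
  -- iteration 4/9 --
  FD 10: (8.66,-23.794) -> (0,-28.794) [heading=210, draw]
  RT 40: heading 210 -> 170
  -- iteration 5/9 --
  FD 10: (0,-28.794) -> (-9.848,-27.057) [heading=170, draw]
  RT 40: heading 170 -> 130
  -- iteration 6/9 --
  FD 10: (-9.848,-27.057) -> (-16.276,-19.397) [heading=130, draw]
  RT 40: heading 130 -> 90
  -- iteration 7/9 --
  FD 10: (-16.276,-19.397) -> (-16.276,-9.397) [heading=90, draw]
  RT 40: heading 90 -> 50
  -- iteration 8/9 --
  FD 10: (-16.276,-9.397) -> (-9.848,-1.736) [heading=50, draw]
  RT 40: heading 50 -> 10
  -- iteration 9/9 --
  FD 10: (-9.848,-1.736) -> (0,0) [heading=10, draw]
  RT 40: heading 10 -> 330
]
Final: pos=(0,0), heading=330, 9 segment(s) drawn

Start position: (0, 0)
Final position: (0, 0)
Distance = 0; < 1e-6 -> CLOSED

Answer: yes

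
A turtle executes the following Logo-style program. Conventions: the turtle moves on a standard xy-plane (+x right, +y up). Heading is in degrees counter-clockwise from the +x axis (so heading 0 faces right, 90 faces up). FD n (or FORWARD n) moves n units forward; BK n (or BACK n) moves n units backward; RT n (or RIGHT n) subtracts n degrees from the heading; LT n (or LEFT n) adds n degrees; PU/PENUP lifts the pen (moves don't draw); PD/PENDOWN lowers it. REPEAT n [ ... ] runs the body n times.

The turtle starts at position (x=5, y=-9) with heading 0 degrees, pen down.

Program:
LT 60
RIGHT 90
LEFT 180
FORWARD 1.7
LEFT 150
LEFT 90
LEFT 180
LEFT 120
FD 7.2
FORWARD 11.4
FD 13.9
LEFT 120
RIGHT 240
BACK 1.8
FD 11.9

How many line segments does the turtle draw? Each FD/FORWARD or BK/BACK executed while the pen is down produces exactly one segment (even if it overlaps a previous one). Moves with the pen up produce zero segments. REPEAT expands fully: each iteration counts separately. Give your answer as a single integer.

Executing turtle program step by step:
Start: pos=(5,-9), heading=0, pen down
LT 60: heading 0 -> 60
RT 90: heading 60 -> 330
LT 180: heading 330 -> 150
FD 1.7: (5,-9) -> (3.528,-8.15) [heading=150, draw]
LT 150: heading 150 -> 300
LT 90: heading 300 -> 30
LT 180: heading 30 -> 210
LT 120: heading 210 -> 330
FD 7.2: (3.528,-8.15) -> (9.763,-11.75) [heading=330, draw]
FD 11.4: (9.763,-11.75) -> (19.636,-17.45) [heading=330, draw]
FD 13.9: (19.636,-17.45) -> (31.674,-24.4) [heading=330, draw]
LT 120: heading 330 -> 90
RT 240: heading 90 -> 210
BK 1.8: (31.674,-24.4) -> (33.232,-23.5) [heading=210, draw]
FD 11.9: (33.232,-23.5) -> (22.927,-29.45) [heading=210, draw]
Final: pos=(22.927,-29.45), heading=210, 6 segment(s) drawn
Segments drawn: 6

Answer: 6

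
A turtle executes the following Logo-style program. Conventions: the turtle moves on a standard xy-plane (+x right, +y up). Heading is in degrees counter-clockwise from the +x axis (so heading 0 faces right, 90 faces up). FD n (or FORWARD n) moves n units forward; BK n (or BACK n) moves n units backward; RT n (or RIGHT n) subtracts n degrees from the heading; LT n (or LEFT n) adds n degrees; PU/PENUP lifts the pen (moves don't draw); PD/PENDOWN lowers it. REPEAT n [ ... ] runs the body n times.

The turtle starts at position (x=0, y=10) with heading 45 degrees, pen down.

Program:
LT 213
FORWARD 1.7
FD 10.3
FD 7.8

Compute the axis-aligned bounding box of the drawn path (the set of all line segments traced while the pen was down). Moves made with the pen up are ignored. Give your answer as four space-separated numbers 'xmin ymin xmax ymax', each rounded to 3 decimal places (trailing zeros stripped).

Answer: -4.117 -9.367 0 10

Derivation:
Executing turtle program step by step:
Start: pos=(0,10), heading=45, pen down
LT 213: heading 45 -> 258
FD 1.7: (0,10) -> (-0.353,8.337) [heading=258, draw]
FD 10.3: (-0.353,8.337) -> (-2.495,-1.738) [heading=258, draw]
FD 7.8: (-2.495,-1.738) -> (-4.117,-9.367) [heading=258, draw]
Final: pos=(-4.117,-9.367), heading=258, 3 segment(s) drawn

Segment endpoints: x in {-4.117, -2.495, -0.353, 0}, y in {-9.367, -1.738, 8.337, 10}
xmin=-4.117, ymin=-9.367, xmax=0, ymax=10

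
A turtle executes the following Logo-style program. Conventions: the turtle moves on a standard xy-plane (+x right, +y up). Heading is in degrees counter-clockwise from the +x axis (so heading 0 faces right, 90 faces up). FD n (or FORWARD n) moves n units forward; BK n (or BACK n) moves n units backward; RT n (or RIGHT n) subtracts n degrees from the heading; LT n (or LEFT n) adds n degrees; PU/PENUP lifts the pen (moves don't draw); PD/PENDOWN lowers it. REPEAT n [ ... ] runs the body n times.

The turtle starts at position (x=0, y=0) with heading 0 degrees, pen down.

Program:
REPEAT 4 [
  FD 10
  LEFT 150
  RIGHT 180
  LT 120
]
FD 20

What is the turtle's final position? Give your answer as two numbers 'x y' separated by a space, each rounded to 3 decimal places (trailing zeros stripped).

Answer: 20 0

Derivation:
Executing turtle program step by step:
Start: pos=(0,0), heading=0, pen down
REPEAT 4 [
  -- iteration 1/4 --
  FD 10: (0,0) -> (10,0) [heading=0, draw]
  LT 150: heading 0 -> 150
  RT 180: heading 150 -> 330
  LT 120: heading 330 -> 90
  -- iteration 2/4 --
  FD 10: (10,0) -> (10,10) [heading=90, draw]
  LT 150: heading 90 -> 240
  RT 180: heading 240 -> 60
  LT 120: heading 60 -> 180
  -- iteration 3/4 --
  FD 10: (10,10) -> (0,10) [heading=180, draw]
  LT 150: heading 180 -> 330
  RT 180: heading 330 -> 150
  LT 120: heading 150 -> 270
  -- iteration 4/4 --
  FD 10: (0,10) -> (0,0) [heading=270, draw]
  LT 150: heading 270 -> 60
  RT 180: heading 60 -> 240
  LT 120: heading 240 -> 0
]
FD 20: (0,0) -> (20,0) [heading=0, draw]
Final: pos=(20,0), heading=0, 5 segment(s) drawn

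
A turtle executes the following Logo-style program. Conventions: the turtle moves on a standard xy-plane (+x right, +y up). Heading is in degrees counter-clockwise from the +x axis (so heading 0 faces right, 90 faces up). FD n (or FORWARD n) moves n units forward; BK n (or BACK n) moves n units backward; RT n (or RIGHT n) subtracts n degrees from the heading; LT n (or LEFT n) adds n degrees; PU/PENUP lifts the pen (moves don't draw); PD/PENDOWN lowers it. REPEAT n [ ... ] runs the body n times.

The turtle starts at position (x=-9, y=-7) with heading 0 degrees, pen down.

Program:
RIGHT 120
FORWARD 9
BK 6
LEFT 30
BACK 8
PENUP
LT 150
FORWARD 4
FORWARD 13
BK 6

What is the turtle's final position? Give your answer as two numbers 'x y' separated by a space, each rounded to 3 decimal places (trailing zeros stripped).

Answer: -5 7.928

Derivation:
Executing turtle program step by step:
Start: pos=(-9,-7), heading=0, pen down
RT 120: heading 0 -> 240
FD 9: (-9,-7) -> (-13.5,-14.794) [heading=240, draw]
BK 6: (-13.5,-14.794) -> (-10.5,-9.598) [heading=240, draw]
LT 30: heading 240 -> 270
BK 8: (-10.5,-9.598) -> (-10.5,-1.598) [heading=270, draw]
PU: pen up
LT 150: heading 270 -> 60
FD 4: (-10.5,-1.598) -> (-8.5,1.866) [heading=60, move]
FD 13: (-8.5,1.866) -> (-2,13.124) [heading=60, move]
BK 6: (-2,13.124) -> (-5,7.928) [heading=60, move]
Final: pos=(-5,7.928), heading=60, 3 segment(s) drawn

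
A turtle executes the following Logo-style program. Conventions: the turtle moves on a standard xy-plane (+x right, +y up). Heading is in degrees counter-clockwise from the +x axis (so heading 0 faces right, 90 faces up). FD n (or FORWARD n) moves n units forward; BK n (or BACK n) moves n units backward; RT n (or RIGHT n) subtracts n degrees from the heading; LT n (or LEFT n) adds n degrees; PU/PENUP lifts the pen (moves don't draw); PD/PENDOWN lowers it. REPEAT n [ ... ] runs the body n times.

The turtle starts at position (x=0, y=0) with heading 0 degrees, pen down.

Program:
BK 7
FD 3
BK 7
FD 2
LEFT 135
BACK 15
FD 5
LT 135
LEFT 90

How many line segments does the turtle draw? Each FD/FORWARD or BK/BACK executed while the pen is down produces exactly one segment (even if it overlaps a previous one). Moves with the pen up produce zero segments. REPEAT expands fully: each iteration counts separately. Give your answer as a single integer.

Answer: 6

Derivation:
Executing turtle program step by step:
Start: pos=(0,0), heading=0, pen down
BK 7: (0,0) -> (-7,0) [heading=0, draw]
FD 3: (-7,0) -> (-4,0) [heading=0, draw]
BK 7: (-4,0) -> (-11,0) [heading=0, draw]
FD 2: (-11,0) -> (-9,0) [heading=0, draw]
LT 135: heading 0 -> 135
BK 15: (-9,0) -> (1.607,-10.607) [heading=135, draw]
FD 5: (1.607,-10.607) -> (-1.929,-7.071) [heading=135, draw]
LT 135: heading 135 -> 270
LT 90: heading 270 -> 0
Final: pos=(-1.929,-7.071), heading=0, 6 segment(s) drawn
Segments drawn: 6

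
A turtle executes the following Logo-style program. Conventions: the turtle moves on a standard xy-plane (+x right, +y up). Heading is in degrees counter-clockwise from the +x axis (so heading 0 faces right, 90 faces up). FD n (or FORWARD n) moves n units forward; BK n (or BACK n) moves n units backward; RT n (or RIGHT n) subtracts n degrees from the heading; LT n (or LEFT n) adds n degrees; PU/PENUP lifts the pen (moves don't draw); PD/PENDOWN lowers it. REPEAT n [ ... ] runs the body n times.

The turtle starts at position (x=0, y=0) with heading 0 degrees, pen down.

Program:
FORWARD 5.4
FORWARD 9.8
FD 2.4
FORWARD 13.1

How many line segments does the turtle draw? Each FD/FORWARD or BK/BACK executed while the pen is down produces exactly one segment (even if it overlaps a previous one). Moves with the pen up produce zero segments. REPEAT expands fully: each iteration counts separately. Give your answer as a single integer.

Executing turtle program step by step:
Start: pos=(0,0), heading=0, pen down
FD 5.4: (0,0) -> (5.4,0) [heading=0, draw]
FD 9.8: (5.4,0) -> (15.2,0) [heading=0, draw]
FD 2.4: (15.2,0) -> (17.6,0) [heading=0, draw]
FD 13.1: (17.6,0) -> (30.7,0) [heading=0, draw]
Final: pos=(30.7,0), heading=0, 4 segment(s) drawn
Segments drawn: 4

Answer: 4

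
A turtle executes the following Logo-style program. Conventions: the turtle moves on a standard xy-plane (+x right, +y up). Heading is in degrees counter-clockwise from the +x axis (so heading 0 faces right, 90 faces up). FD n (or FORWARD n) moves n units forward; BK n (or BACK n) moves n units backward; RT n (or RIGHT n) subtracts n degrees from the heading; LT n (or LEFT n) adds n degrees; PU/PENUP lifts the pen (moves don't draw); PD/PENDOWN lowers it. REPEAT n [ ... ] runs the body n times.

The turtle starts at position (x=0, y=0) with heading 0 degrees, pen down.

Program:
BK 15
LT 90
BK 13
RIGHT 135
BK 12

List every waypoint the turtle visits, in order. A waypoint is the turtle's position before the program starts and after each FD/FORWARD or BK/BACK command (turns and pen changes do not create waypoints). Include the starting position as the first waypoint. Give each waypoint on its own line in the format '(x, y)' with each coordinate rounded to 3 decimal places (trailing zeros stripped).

Answer: (0, 0)
(-15, 0)
(-15, -13)
(-23.485, -4.515)

Derivation:
Executing turtle program step by step:
Start: pos=(0,0), heading=0, pen down
BK 15: (0,0) -> (-15,0) [heading=0, draw]
LT 90: heading 0 -> 90
BK 13: (-15,0) -> (-15,-13) [heading=90, draw]
RT 135: heading 90 -> 315
BK 12: (-15,-13) -> (-23.485,-4.515) [heading=315, draw]
Final: pos=(-23.485,-4.515), heading=315, 3 segment(s) drawn
Waypoints (4 total):
(0, 0)
(-15, 0)
(-15, -13)
(-23.485, -4.515)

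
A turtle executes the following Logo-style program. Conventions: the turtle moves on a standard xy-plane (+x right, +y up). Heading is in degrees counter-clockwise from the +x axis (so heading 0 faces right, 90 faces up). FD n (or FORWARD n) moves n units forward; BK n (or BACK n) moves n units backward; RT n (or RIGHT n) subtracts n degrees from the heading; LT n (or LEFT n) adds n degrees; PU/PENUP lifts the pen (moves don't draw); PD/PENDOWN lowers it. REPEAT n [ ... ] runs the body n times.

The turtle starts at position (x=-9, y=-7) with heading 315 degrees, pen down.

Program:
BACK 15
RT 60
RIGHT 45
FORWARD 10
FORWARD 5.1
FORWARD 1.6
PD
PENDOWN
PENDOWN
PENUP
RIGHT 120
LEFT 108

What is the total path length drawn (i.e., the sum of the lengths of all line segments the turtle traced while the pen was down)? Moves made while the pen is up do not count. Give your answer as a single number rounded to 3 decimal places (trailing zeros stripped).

Executing turtle program step by step:
Start: pos=(-9,-7), heading=315, pen down
BK 15: (-9,-7) -> (-19.607,3.607) [heading=315, draw]
RT 60: heading 315 -> 255
RT 45: heading 255 -> 210
FD 10: (-19.607,3.607) -> (-28.267,-1.393) [heading=210, draw]
FD 5.1: (-28.267,-1.393) -> (-32.684,-3.943) [heading=210, draw]
FD 1.6: (-32.684,-3.943) -> (-34.069,-4.743) [heading=210, draw]
PD: pen down
PD: pen down
PD: pen down
PU: pen up
RT 120: heading 210 -> 90
LT 108: heading 90 -> 198
Final: pos=(-34.069,-4.743), heading=198, 4 segment(s) drawn

Segment lengths:
  seg 1: (-9,-7) -> (-19.607,3.607), length = 15
  seg 2: (-19.607,3.607) -> (-28.267,-1.393), length = 10
  seg 3: (-28.267,-1.393) -> (-32.684,-3.943), length = 5.1
  seg 4: (-32.684,-3.943) -> (-34.069,-4.743), length = 1.6
Total = 31.7

Answer: 31.7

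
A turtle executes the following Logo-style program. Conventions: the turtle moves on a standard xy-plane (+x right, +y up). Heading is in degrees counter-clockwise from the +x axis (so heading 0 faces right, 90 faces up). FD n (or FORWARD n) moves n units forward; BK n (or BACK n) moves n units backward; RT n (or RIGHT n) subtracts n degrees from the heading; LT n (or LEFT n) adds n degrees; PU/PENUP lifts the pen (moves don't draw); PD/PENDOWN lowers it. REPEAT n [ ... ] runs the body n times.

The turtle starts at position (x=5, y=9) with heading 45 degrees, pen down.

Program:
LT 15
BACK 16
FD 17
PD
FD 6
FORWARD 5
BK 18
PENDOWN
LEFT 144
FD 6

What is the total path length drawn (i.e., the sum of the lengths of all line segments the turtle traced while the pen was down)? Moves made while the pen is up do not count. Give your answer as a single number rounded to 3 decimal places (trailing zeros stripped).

Executing turtle program step by step:
Start: pos=(5,9), heading=45, pen down
LT 15: heading 45 -> 60
BK 16: (5,9) -> (-3,-4.856) [heading=60, draw]
FD 17: (-3,-4.856) -> (5.5,9.866) [heading=60, draw]
PD: pen down
FD 6: (5.5,9.866) -> (8.5,15.062) [heading=60, draw]
FD 5: (8.5,15.062) -> (11,19.392) [heading=60, draw]
BK 18: (11,19.392) -> (2,3.804) [heading=60, draw]
PD: pen down
LT 144: heading 60 -> 204
FD 6: (2,3.804) -> (-3.481,1.363) [heading=204, draw]
Final: pos=(-3.481,1.363), heading=204, 6 segment(s) drawn

Segment lengths:
  seg 1: (5,9) -> (-3,-4.856), length = 16
  seg 2: (-3,-4.856) -> (5.5,9.866), length = 17
  seg 3: (5.5,9.866) -> (8.5,15.062), length = 6
  seg 4: (8.5,15.062) -> (11,19.392), length = 5
  seg 5: (11,19.392) -> (2,3.804), length = 18
  seg 6: (2,3.804) -> (-3.481,1.363), length = 6
Total = 68

Answer: 68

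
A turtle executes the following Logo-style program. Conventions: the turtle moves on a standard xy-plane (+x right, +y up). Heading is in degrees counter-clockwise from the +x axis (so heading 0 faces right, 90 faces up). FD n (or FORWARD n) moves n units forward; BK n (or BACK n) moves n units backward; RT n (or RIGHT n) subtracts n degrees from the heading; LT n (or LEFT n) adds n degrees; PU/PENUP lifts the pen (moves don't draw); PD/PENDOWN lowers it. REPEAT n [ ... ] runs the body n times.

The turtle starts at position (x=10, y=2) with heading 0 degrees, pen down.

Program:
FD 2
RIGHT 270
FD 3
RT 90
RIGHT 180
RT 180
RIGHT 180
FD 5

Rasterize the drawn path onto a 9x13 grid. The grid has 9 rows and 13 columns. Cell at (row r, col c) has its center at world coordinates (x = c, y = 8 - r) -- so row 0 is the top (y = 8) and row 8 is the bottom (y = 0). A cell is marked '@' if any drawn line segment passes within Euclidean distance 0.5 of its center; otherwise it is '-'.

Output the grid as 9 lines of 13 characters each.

Answer: -------------
-------------
-------------
-------@@@@@@
------------@
------------@
----------@@@
-------------
-------------

Derivation:
Segment 0: (10,2) -> (12,2)
Segment 1: (12,2) -> (12,5)
Segment 2: (12,5) -> (7,5)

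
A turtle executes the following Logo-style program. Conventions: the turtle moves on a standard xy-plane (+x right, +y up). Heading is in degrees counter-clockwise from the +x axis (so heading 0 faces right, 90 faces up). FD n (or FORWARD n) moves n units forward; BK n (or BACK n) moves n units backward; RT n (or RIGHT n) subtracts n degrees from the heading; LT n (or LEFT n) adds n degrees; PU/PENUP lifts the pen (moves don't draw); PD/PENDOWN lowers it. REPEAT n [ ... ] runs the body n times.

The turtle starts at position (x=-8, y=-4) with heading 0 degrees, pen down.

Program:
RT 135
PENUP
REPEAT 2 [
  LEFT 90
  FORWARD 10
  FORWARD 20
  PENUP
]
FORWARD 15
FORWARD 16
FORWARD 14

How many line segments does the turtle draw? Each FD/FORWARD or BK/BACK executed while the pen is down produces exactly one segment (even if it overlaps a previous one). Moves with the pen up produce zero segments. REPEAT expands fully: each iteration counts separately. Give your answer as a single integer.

Answer: 0

Derivation:
Executing turtle program step by step:
Start: pos=(-8,-4), heading=0, pen down
RT 135: heading 0 -> 225
PU: pen up
REPEAT 2 [
  -- iteration 1/2 --
  LT 90: heading 225 -> 315
  FD 10: (-8,-4) -> (-0.929,-11.071) [heading=315, move]
  FD 20: (-0.929,-11.071) -> (13.213,-25.213) [heading=315, move]
  PU: pen up
  -- iteration 2/2 --
  LT 90: heading 315 -> 45
  FD 10: (13.213,-25.213) -> (20.284,-18.142) [heading=45, move]
  FD 20: (20.284,-18.142) -> (34.426,-4) [heading=45, move]
  PU: pen up
]
FD 15: (34.426,-4) -> (45.033,6.607) [heading=45, move]
FD 16: (45.033,6.607) -> (56.347,17.92) [heading=45, move]
FD 14: (56.347,17.92) -> (66.246,27.82) [heading=45, move]
Final: pos=(66.246,27.82), heading=45, 0 segment(s) drawn
Segments drawn: 0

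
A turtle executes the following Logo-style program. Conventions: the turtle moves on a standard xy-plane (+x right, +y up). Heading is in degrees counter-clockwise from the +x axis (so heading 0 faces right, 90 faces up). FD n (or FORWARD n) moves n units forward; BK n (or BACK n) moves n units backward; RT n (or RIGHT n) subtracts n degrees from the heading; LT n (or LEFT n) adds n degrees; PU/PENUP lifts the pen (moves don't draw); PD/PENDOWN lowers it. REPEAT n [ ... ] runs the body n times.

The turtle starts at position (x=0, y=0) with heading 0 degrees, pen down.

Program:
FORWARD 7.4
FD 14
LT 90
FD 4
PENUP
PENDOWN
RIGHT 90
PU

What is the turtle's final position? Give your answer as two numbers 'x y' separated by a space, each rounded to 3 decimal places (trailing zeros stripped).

Answer: 21.4 4

Derivation:
Executing turtle program step by step:
Start: pos=(0,0), heading=0, pen down
FD 7.4: (0,0) -> (7.4,0) [heading=0, draw]
FD 14: (7.4,0) -> (21.4,0) [heading=0, draw]
LT 90: heading 0 -> 90
FD 4: (21.4,0) -> (21.4,4) [heading=90, draw]
PU: pen up
PD: pen down
RT 90: heading 90 -> 0
PU: pen up
Final: pos=(21.4,4), heading=0, 3 segment(s) drawn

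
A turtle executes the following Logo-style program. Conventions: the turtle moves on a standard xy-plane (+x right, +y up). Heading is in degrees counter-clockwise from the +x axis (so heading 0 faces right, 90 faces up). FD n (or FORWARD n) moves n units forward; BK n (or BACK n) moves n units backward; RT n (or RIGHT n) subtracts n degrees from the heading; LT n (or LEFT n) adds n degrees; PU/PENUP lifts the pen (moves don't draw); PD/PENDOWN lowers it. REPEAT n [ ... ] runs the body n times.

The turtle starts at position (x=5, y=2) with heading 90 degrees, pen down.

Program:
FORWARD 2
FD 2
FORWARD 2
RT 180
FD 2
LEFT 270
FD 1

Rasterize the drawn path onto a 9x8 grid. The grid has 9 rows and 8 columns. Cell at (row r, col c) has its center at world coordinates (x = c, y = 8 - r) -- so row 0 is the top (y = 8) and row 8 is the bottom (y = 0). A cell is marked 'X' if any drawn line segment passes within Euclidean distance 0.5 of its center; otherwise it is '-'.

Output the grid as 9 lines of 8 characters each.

Segment 0: (5,2) -> (5,4)
Segment 1: (5,4) -> (5,6)
Segment 2: (5,6) -> (5,8)
Segment 3: (5,8) -> (5,6)
Segment 4: (5,6) -> (4,6)

Answer: -----X--
-----X--
----XX--
-----X--
-----X--
-----X--
-----X--
--------
--------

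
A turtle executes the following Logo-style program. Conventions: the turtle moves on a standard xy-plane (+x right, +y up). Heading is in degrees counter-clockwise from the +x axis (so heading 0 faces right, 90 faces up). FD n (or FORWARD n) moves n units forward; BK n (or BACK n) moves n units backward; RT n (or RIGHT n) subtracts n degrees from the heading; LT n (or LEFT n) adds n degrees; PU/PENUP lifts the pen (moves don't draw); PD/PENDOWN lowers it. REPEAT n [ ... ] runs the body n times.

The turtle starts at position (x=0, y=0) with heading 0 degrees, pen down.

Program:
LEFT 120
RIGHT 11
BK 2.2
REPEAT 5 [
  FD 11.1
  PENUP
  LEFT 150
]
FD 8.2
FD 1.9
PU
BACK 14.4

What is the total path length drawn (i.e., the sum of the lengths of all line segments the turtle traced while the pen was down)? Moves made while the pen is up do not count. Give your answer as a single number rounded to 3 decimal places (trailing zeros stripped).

Answer: 13.3

Derivation:
Executing turtle program step by step:
Start: pos=(0,0), heading=0, pen down
LT 120: heading 0 -> 120
RT 11: heading 120 -> 109
BK 2.2: (0,0) -> (0.716,-2.08) [heading=109, draw]
REPEAT 5 [
  -- iteration 1/5 --
  FD 11.1: (0.716,-2.08) -> (-2.898,8.415) [heading=109, draw]
  PU: pen up
  LT 150: heading 109 -> 259
  -- iteration 2/5 --
  FD 11.1: (-2.898,8.415) -> (-5.016,-2.481) [heading=259, move]
  PU: pen up
  LT 150: heading 259 -> 49
  -- iteration 3/5 --
  FD 11.1: (-5.016,-2.481) -> (2.267,5.896) [heading=49, move]
  PU: pen up
  LT 150: heading 49 -> 199
  -- iteration 4/5 --
  FD 11.1: (2.267,5.896) -> (-8.229,2.283) [heading=199, move]
  PU: pen up
  LT 150: heading 199 -> 349
  -- iteration 5/5 --
  FD 11.1: (-8.229,2.283) -> (2.668,0.165) [heading=349, move]
  PU: pen up
  LT 150: heading 349 -> 139
]
FD 8.2: (2.668,0.165) -> (-3.521,5.544) [heading=139, move]
FD 1.9: (-3.521,5.544) -> (-4.955,6.791) [heading=139, move]
PU: pen up
BK 14.4: (-4.955,6.791) -> (5.913,-2.657) [heading=139, move]
Final: pos=(5.913,-2.657), heading=139, 2 segment(s) drawn

Segment lengths:
  seg 1: (0,0) -> (0.716,-2.08), length = 2.2
  seg 2: (0.716,-2.08) -> (-2.898,8.415), length = 11.1
Total = 13.3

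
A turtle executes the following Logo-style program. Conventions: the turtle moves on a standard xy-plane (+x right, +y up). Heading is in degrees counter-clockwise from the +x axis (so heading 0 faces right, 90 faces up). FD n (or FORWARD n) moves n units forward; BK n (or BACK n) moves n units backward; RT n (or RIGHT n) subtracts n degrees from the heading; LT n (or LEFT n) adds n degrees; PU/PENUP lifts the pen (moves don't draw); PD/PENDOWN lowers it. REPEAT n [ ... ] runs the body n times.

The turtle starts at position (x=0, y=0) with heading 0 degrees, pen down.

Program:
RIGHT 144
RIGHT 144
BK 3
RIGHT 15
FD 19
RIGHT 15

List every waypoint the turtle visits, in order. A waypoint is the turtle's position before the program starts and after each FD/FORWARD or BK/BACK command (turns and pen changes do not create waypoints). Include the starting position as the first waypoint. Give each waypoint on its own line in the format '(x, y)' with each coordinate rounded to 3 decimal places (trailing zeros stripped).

Answer: (0, 0)
(-0.927, -2.853)
(9.421, 13.082)

Derivation:
Executing turtle program step by step:
Start: pos=(0,0), heading=0, pen down
RT 144: heading 0 -> 216
RT 144: heading 216 -> 72
BK 3: (0,0) -> (-0.927,-2.853) [heading=72, draw]
RT 15: heading 72 -> 57
FD 19: (-0.927,-2.853) -> (9.421,13.082) [heading=57, draw]
RT 15: heading 57 -> 42
Final: pos=(9.421,13.082), heading=42, 2 segment(s) drawn
Waypoints (3 total):
(0, 0)
(-0.927, -2.853)
(9.421, 13.082)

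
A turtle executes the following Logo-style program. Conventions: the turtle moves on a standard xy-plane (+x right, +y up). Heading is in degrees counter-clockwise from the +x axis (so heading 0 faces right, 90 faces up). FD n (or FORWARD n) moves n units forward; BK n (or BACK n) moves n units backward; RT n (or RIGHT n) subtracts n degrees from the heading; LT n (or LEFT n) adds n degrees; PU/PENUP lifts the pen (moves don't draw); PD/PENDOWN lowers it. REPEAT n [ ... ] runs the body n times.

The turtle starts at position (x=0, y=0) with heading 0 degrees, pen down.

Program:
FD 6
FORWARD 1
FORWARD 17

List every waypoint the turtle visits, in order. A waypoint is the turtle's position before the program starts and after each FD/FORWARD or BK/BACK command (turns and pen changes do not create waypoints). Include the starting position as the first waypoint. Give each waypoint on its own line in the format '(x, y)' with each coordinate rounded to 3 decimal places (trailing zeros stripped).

Executing turtle program step by step:
Start: pos=(0,0), heading=0, pen down
FD 6: (0,0) -> (6,0) [heading=0, draw]
FD 1: (6,0) -> (7,0) [heading=0, draw]
FD 17: (7,0) -> (24,0) [heading=0, draw]
Final: pos=(24,0), heading=0, 3 segment(s) drawn
Waypoints (4 total):
(0, 0)
(6, 0)
(7, 0)
(24, 0)

Answer: (0, 0)
(6, 0)
(7, 0)
(24, 0)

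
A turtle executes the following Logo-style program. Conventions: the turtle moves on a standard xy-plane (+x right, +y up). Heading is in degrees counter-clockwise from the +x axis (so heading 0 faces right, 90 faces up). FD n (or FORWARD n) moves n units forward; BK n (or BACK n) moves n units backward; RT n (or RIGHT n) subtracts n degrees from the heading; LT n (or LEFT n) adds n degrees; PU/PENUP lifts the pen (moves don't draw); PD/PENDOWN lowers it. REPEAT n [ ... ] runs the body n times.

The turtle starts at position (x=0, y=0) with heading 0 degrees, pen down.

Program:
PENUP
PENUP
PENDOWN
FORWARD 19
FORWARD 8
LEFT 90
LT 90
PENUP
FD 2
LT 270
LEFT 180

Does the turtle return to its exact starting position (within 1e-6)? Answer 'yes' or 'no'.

Executing turtle program step by step:
Start: pos=(0,0), heading=0, pen down
PU: pen up
PU: pen up
PD: pen down
FD 19: (0,0) -> (19,0) [heading=0, draw]
FD 8: (19,0) -> (27,0) [heading=0, draw]
LT 90: heading 0 -> 90
LT 90: heading 90 -> 180
PU: pen up
FD 2: (27,0) -> (25,0) [heading=180, move]
LT 270: heading 180 -> 90
LT 180: heading 90 -> 270
Final: pos=(25,0), heading=270, 2 segment(s) drawn

Start position: (0, 0)
Final position: (25, 0)
Distance = 25; >= 1e-6 -> NOT closed

Answer: no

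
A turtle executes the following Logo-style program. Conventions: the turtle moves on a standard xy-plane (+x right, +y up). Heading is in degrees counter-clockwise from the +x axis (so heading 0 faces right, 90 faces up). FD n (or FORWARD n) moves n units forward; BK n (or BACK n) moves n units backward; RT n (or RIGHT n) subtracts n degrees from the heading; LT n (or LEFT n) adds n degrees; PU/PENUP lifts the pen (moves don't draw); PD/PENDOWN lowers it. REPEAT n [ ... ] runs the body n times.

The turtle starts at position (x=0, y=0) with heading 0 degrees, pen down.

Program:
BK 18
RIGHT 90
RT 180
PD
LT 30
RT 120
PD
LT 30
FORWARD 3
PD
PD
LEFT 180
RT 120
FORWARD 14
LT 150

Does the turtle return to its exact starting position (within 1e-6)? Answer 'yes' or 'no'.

Answer: no

Derivation:
Executing turtle program step by step:
Start: pos=(0,0), heading=0, pen down
BK 18: (0,0) -> (-18,0) [heading=0, draw]
RT 90: heading 0 -> 270
RT 180: heading 270 -> 90
PD: pen down
LT 30: heading 90 -> 120
RT 120: heading 120 -> 0
PD: pen down
LT 30: heading 0 -> 30
FD 3: (-18,0) -> (-15.402,1.5) [heading=30, draw]
PD: pen down
PD: pen down
LT 180: heading 30 -> 210
RT 120: heading 210 -> 90
FD 14: (-15.402,1.5) -> (-15.402,15.5) [heading=90, draw]
LT 150: heading 90 -> 240
Final: pos=(-15.402,15.5), heading=240, 3 segment(s) drawn

Start position: (0, 0)
Final position: (-15.402, 15.5)
Distance = 21.851; >= 1e-6 -> NOT closed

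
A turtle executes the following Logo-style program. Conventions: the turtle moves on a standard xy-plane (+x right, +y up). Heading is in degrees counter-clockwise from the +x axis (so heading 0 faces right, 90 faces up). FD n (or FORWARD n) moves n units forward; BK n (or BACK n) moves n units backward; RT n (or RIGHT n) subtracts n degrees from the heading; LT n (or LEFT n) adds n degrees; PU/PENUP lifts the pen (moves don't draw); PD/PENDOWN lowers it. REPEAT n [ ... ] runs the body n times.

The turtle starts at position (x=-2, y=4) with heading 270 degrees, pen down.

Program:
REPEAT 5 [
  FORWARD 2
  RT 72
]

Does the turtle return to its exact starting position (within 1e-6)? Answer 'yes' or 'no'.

Answer: yes

Derivation:
Executing turtle program step by step:
Start: pos=(-2,4), heading=270, pen down
REPEAT 5 [
  -- iteration 1/5 --
  FD 2: (-2,4) -> (-2,2) [heading=270, draw]
  RT 72: heading 270 -> 198
  -- iteration 2/5 --
  FD 2: (-2,2) -> (-3.902,1.382) [heading=198, draw]
  RT 72: heading 198 -> 126
  -- iteration 3/5 --
  FD 2: (-3.902,1.382) -> (-5.078,3) [heading=126, draw]
  RT 72: heading 126 -> 54
  -- iteration 4/5 --
  FD 2: (-5.078,3) -> (-3.902,4.618) [heading=54, draw]
  RT 72: heading 54 -> 342
  -- iteration 5/5 --
  FD 2: (-3.902,4.618) -> (-2,4) [heading=342, draw]
  RT 72: heading 342 -> 270
]
Final: pos=(-2,4), heading=270, 5 segment(s) drawn

Start position: (-2, 4)
Final position: (-2, 4)
Distance = 0; < 1e-6 -> CLOSED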